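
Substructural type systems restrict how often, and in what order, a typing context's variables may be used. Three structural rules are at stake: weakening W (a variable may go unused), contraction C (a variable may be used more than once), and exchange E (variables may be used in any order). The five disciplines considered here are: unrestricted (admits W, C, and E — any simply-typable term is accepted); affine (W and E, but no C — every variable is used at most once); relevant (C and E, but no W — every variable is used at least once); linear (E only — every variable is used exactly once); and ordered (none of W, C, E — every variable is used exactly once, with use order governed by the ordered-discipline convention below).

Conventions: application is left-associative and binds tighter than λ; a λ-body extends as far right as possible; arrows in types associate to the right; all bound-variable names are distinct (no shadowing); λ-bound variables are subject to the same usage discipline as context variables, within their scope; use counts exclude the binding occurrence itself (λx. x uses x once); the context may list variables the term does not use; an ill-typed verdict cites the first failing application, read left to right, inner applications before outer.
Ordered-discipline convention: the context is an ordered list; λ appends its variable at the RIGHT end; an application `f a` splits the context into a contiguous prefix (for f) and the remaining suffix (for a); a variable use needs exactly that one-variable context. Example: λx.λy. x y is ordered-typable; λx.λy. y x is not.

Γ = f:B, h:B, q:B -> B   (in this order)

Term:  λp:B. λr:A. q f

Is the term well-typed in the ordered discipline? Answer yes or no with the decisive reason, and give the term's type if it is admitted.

no — needs weakening: h, p, r unused
variable uses: f ×1, h ×0, q ×1, p [bound] ×0, r [bound] ×0
order of uses: q, f
typing: well-typed — term : B -> A -> B
all disciplines: ordered ✗, linear ✗, affine ✓, relevant ✗, unrestricted ✓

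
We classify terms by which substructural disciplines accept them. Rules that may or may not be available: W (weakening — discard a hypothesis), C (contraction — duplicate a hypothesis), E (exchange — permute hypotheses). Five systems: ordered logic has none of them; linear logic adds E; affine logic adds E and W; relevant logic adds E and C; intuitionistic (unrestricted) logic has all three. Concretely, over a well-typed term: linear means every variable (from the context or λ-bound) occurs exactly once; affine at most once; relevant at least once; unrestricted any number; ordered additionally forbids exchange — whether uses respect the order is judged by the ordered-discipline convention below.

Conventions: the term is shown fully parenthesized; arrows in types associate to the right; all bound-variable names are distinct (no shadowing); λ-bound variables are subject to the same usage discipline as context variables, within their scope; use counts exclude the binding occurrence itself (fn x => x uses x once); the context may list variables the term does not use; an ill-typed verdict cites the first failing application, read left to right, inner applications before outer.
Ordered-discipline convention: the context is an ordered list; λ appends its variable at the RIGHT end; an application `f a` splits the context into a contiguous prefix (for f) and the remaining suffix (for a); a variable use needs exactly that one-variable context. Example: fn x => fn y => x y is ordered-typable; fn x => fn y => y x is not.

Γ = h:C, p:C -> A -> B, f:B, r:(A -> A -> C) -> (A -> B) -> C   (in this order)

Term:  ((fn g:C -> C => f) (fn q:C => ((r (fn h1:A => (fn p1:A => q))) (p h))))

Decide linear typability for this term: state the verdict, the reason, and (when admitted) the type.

no — g, h1, p1 never used (weakening)
counts: h: 1×; p: 1×; f: 1×; r: 1×; g [bound]: 0×; q [bound]: 1×; h1 [bound]: 0×; p1 [bound]: 0×
order of uses: f, r, q, p, h
typing: well-typed at B
per-discipline verdicts: ordered ✗ · linear ✗ · affine ✓ · relevant ✗ · unrestricted ✓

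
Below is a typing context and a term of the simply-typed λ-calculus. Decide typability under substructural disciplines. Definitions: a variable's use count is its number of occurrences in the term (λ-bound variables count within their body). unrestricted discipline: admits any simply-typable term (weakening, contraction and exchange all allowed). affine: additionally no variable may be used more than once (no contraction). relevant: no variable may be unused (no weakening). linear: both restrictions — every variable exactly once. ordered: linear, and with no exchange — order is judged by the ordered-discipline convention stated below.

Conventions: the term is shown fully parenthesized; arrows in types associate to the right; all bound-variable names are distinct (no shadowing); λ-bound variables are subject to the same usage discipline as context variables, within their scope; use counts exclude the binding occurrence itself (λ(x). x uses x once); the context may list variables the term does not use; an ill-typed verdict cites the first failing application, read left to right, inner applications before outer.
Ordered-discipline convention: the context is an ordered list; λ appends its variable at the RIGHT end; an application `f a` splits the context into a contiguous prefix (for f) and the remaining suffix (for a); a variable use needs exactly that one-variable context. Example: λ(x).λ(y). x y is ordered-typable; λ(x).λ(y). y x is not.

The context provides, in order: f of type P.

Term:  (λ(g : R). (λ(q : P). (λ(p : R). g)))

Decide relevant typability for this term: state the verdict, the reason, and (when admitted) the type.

no — unused: f, q, p — weakening required
usage: f: 0; g [bound]: 1; q [bound]: 0; p [bound]: 0
left-to-right use order: g
typing: ✓ — R → P → R → R
across the five disciplines: ordered ✗, linear ✗, affine ✓, relevant ✗, unrestricted ✓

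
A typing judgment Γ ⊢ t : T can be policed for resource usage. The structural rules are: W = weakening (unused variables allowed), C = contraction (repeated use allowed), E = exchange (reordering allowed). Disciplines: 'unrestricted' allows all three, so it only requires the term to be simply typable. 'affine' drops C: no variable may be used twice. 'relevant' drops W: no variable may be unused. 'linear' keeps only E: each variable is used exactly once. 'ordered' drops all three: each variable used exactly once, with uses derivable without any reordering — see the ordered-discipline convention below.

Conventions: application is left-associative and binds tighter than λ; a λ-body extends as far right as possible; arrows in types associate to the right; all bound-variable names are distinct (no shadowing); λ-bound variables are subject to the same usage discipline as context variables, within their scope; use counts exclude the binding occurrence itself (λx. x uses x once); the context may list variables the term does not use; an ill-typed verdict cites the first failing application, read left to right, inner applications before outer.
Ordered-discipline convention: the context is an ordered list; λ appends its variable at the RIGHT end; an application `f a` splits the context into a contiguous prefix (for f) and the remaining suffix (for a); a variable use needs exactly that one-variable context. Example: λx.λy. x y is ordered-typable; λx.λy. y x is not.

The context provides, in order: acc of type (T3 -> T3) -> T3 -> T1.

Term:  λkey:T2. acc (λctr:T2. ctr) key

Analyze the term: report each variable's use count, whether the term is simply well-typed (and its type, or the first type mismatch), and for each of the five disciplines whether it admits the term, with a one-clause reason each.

usage: acc: 1, key [bound]: 1, ctr [bound]: 1
use order (left to right): acc, ctr, key
typing: ill-typed: a function awaiting T3 -> T3 gets T2 -> T2
ordered ✗ (fails simple typing)
linear ✗ (a type mismatch blocks all five)
affine ✗ (the type mismatch rejects it)
relevant ✗ (not simply typable)
unrestricted ✗ (fails simple typing)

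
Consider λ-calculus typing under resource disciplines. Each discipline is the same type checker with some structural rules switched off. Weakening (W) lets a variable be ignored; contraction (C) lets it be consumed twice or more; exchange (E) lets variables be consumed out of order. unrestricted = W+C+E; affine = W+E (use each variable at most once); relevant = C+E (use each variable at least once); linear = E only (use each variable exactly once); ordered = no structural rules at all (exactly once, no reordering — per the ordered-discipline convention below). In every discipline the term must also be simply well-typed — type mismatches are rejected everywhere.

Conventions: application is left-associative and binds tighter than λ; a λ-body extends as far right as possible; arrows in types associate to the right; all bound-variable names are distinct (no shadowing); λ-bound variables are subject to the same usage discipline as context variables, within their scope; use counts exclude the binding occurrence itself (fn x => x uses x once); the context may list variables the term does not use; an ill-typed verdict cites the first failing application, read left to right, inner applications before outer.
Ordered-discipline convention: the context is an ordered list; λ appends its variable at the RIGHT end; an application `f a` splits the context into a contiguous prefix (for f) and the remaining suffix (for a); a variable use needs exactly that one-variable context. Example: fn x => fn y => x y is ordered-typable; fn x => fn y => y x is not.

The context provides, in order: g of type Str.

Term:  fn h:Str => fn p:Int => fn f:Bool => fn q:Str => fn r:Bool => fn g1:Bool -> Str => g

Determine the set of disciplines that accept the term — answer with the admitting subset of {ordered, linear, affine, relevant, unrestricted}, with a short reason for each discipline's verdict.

admitted in: affine, unrestricted
usage: g: 1, h (λ-bound): 0, p (λ-bound): 0, f (λ-bound): 0, q (λ-bound): 0, r (λ-bound): 0, g1 (λ-bound): 0
uses in reading order: g
typing: well-typed at Str -> Int -> Bool -> Str -> Bool -> (Bool -> Str) -> Str
ordered: ✗, h, p, f, q, r, g1 never used (weakening)
linear: ✗, h, p, f, q, r, g1 never used (weakening)
affine: ✓, no duplicate uses among g, h, p, f, q, r, g1
relevant: ✗, h, p, f, q, r, g1 never used (weakening)
unrestricted: ✓, typability at Str -> Int -> Bool -> Str -> Bool -> (Bool -> Str) -> Str is all that's needed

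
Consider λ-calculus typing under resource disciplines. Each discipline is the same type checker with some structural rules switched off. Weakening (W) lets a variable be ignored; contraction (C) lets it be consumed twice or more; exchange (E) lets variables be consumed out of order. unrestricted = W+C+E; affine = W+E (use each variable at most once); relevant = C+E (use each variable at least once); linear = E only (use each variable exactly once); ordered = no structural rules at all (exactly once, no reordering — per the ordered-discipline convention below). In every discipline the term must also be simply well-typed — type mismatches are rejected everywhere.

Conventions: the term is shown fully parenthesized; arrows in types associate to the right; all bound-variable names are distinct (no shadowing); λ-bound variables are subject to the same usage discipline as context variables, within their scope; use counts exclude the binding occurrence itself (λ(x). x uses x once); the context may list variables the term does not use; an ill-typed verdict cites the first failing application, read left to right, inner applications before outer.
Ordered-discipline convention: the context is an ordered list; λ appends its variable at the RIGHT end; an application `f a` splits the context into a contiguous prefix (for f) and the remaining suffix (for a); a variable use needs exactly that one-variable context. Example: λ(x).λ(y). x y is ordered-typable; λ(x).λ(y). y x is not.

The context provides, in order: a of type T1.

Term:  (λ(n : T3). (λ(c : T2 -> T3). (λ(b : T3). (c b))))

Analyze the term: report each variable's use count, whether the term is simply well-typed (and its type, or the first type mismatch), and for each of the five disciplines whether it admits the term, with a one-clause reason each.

use counts: a ×0, n (λ-bound) ×0, c (λ-bound) ×1, b (λ-bound) ×1
order of uses: c, b
typing: ill-typed: an argument T3 mismatches the expected T2
ordered ✗ (a type mismatch blocks all five)
linear ✗ (the type mismatch rejects it)
affine ✗ (not simply typable)
relevant ✗ (fails simple typing)
unrestricted ✗ (a type mismatch blocks all five)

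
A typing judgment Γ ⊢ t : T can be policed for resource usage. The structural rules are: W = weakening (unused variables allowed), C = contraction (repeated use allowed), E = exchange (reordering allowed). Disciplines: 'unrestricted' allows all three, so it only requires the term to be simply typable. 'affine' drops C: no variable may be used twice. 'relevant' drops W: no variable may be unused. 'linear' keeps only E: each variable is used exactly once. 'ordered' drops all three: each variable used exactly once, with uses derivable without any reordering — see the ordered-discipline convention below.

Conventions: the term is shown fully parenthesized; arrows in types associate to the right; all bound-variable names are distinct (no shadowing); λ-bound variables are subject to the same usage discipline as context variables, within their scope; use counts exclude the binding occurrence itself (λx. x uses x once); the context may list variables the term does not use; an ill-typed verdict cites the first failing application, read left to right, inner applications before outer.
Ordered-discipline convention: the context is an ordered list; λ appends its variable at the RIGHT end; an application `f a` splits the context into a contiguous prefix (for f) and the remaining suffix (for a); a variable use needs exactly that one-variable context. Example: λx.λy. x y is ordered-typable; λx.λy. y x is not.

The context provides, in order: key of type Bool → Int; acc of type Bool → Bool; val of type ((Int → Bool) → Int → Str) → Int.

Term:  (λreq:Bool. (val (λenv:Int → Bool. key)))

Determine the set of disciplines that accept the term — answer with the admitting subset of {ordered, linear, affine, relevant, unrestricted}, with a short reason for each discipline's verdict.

accepted by: none
usage: key: 1×, acc: 0×, val: 1×, req [bound]: 0×, env [bound]: 0×
left-to-right use order: val, key
typing: ill-typed: an argument (Int → Bool) → Bool → Int mismatches the expected (Int → Bool) → Int → Str
ordered: ✗ — not simply typable
linear: ✗ — fails simple typing
affine: ✗ — a type mismatch blocks all five
relevant: ✗ — the type mismatch rejects it
unrestricted: ✗ — not simply typable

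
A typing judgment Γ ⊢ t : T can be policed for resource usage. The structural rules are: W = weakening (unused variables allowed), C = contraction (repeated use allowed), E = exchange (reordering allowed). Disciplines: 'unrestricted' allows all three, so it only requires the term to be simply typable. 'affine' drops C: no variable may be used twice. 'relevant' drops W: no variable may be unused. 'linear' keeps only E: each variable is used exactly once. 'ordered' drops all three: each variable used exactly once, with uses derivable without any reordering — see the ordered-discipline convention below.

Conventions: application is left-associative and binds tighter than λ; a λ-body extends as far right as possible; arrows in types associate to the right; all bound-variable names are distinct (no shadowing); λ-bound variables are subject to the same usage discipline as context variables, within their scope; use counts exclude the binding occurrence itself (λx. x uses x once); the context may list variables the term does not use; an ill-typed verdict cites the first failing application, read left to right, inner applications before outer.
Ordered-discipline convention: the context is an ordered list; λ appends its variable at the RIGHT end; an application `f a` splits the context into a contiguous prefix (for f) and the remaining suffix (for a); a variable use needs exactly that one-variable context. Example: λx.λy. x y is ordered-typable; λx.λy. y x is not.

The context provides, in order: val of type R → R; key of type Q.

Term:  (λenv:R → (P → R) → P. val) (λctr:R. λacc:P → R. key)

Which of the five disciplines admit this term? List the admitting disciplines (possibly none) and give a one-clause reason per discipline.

admitted in: none
counts: val: 1×; key: 1×; env (bound): 0×; ctr (bound): 0×; acc (bound): 0×
order of uses: val, key
typing: ill-typed: an application expects R → (P → R) → P but receives R → (P → R) → Q
ordered: ✗, the type mismatch rejects it
linear: ✗, not simply typable
affine: ✗, fails simple typing
relevant: ✗, a type mismatch blocks all five
unrestricted: ✗, the type mismatch rejects it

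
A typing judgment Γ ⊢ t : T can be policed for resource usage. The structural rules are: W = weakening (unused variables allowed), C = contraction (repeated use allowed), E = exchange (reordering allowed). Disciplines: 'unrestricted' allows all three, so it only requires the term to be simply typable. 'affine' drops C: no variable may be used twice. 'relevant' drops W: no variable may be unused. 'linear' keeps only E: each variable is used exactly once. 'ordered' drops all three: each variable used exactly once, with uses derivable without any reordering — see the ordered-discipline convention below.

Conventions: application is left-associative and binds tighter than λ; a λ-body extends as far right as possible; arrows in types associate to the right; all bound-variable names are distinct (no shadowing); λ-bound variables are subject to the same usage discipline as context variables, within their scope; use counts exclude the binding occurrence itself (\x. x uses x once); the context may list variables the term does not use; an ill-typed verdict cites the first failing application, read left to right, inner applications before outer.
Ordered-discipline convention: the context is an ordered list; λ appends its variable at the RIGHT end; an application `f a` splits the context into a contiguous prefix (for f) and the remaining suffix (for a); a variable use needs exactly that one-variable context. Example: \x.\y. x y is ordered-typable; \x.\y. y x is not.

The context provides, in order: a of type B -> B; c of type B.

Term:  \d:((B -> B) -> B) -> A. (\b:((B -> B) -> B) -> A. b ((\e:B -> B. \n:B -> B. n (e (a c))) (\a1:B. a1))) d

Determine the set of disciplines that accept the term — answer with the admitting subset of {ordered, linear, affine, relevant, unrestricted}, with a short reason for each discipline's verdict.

admitted by: linear, affine, relevant, unrestricted
use counts: a=1, c=1, d [bound]=1, b [bound]=1, e [bound]=1, n [bound]=1, a1 [bound]=1
uses in reading order: b, n, e, a, c, a1, d
typing: ✓ — (((B -> B) -> B) -> A) -> A
ordered ✗ (needs exchange: uses follow b, n, e, a, c, a1, d)
linear ✓ (single use per variable (a, c, d, b, e, n, a1))
affine ✓ (no duplicate uses among a, c, d, b, e, n, a1)
relevant ✓ (a, c, d, b, e, n, a1: all used, weakening unneeded)
unrestricted ✓ (well-typed at (((B -> B) -> B) -> A) -> A; no restrictions here)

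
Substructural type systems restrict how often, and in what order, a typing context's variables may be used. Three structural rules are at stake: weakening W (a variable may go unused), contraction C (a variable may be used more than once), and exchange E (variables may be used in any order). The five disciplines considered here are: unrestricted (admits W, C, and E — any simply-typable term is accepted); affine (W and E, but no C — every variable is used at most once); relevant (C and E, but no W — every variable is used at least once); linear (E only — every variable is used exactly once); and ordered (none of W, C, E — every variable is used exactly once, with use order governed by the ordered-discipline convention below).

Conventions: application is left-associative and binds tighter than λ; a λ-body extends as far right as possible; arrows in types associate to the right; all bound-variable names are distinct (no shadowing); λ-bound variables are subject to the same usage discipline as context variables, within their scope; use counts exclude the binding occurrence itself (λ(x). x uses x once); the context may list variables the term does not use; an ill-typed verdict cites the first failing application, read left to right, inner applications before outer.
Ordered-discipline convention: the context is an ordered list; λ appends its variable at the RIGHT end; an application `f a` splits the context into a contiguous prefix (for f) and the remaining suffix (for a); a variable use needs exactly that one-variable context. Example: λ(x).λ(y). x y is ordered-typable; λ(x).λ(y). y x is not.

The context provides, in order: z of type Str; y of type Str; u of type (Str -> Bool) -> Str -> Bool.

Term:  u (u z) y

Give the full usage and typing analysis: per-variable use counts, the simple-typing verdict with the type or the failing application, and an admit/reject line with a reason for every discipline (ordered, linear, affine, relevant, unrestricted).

counts: z: 1; y: 1; u: 2
use order (left to right): u, u, z, y
typing: ill-typed: argument of type Str where Str -> Bool is required
ordered ✗ (a type mismatch blocks all five)
linear ✗ (the type mismatch rejects it)
affine ✗ (not simply typable)
relevant ✗ (fails simple typing)
unrestricted ✗ (a type mismatch blocks all five)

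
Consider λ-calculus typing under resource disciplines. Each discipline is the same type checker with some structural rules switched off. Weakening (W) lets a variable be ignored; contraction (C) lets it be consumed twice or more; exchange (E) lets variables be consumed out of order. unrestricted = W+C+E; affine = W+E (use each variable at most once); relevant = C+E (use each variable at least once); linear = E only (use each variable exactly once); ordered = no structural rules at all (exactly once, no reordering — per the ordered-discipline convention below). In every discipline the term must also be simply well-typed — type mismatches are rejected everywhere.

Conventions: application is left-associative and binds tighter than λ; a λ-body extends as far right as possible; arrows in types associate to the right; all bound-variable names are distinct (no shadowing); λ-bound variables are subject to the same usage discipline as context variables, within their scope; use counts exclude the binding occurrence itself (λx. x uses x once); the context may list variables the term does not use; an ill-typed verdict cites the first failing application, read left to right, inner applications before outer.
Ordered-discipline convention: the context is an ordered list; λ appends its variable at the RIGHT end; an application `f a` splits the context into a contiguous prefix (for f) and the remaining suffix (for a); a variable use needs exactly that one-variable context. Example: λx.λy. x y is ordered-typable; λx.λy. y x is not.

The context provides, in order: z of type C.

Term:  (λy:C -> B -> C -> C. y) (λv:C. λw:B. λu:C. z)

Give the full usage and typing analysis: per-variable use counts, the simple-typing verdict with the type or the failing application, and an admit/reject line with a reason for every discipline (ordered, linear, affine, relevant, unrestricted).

usage: z: 1×; y (bound): 1×; v (bound): 0×; w (bound): 0×; u (bound): 0×
uses in reading order: y, z
typing: well-typed at C -> B -> C -> C
ordered: ✗ — unused: v, w, u — weakening required
linear: ✗ — unused: v, w, u — weakening required
affine: ✓ — no duplicate uses among z, y, v, w, u
relevant: ✗ — unused: v, w, u — weakening required
unrestricted: ✓ — simply typable at C -> B -> C -> C; W, C, E all held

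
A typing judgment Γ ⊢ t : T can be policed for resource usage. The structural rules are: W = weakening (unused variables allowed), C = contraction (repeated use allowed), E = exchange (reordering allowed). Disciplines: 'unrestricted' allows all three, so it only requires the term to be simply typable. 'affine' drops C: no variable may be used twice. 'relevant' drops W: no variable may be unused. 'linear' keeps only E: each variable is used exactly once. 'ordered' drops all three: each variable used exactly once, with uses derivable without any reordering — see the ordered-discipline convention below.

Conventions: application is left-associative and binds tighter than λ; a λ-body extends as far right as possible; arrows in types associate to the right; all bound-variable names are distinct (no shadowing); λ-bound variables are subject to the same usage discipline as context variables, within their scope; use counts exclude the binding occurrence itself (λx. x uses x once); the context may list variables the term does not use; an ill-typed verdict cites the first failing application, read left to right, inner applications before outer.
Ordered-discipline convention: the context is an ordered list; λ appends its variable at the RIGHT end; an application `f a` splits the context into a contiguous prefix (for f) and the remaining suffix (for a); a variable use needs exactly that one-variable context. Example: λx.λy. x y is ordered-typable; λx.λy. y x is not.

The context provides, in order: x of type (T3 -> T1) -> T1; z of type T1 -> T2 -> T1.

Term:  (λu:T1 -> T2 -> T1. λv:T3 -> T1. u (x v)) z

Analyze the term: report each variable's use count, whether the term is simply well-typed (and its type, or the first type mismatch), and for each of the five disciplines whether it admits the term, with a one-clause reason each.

use counts: x: 1, z: 1, u (λ-bound): 1, v (λ-bound): 1
left-to-right use order: u, x, v, z
typing: ✓ — (T3 -> T1) -> T2 -> T1
ordered: ✗ — use order u, x, v, z needs exchange
linear: ✓ — exactly-once usage across x, z, u, v
affine: ✓ — no duplicate uses among x, z, u, v
relevant: ✓ — none of x, z, u, v goes unused
unrestricted: ✓ — type-checks ((T3 -> T1) -> T2 -> T1) and nothing is barred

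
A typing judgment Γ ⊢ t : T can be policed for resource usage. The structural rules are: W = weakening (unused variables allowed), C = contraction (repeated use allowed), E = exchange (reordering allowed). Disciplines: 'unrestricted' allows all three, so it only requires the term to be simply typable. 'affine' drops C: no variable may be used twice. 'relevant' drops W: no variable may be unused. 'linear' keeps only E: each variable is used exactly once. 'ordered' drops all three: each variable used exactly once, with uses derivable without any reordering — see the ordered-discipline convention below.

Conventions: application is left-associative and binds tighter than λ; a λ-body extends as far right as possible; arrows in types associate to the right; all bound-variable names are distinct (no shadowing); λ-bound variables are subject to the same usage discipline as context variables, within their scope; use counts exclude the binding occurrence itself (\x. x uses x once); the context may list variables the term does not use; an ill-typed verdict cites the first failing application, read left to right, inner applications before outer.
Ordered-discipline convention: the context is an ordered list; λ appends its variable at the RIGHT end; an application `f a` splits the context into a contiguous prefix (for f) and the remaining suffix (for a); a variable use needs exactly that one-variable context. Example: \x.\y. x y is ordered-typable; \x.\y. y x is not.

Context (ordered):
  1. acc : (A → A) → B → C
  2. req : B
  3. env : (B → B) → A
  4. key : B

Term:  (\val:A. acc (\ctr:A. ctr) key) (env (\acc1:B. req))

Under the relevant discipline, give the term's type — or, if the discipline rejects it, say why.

not well-typed under relevant — val, acc1 left unused
counts: acc=1; req=1; env=1; key=1; val (λ-bound)=0; ctr (λ-bound)=1; acc1 (λ-bound)=0
order of uses: acc, ctr, key, env, req
typing: the term checks, with type C
all disciplines: ordered ✗ | linear ✗ | affine ✓ | relevant ✗ | unrestricted ✓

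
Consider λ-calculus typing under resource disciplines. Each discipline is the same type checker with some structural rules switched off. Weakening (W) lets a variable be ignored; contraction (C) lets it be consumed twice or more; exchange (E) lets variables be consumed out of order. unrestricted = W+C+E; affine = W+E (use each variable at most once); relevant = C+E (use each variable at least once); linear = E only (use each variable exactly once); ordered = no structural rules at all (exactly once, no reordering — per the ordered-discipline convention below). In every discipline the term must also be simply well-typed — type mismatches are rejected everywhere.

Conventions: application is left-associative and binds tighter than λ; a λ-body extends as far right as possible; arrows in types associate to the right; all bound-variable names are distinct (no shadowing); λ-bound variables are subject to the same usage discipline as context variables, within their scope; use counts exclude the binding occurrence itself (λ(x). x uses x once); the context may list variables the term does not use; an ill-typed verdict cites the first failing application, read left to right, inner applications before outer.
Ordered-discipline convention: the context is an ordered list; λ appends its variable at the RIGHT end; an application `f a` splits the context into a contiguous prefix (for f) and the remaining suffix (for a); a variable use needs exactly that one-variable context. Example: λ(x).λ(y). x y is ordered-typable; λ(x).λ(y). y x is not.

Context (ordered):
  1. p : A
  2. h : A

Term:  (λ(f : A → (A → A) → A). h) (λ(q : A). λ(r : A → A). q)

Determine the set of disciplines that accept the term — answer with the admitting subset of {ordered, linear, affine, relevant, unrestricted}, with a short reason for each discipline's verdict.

accepted by: affine, unrestricted
variable uses: p=0, h=1, f [bound]=0, q [bound]=1, r [bound]=0
uses in reading order: h, q
typing: ✓ — A
ordered: ✗ — p, f, r left unused
linear: ✗ — p, f, r left unused
affine: ✓ — p, h, f, q, r: no repeats, contraction unneeded
relevant: ✗ — p, f, r left unused
unrestricted: ✓ — simply typable at A; W, C, E all held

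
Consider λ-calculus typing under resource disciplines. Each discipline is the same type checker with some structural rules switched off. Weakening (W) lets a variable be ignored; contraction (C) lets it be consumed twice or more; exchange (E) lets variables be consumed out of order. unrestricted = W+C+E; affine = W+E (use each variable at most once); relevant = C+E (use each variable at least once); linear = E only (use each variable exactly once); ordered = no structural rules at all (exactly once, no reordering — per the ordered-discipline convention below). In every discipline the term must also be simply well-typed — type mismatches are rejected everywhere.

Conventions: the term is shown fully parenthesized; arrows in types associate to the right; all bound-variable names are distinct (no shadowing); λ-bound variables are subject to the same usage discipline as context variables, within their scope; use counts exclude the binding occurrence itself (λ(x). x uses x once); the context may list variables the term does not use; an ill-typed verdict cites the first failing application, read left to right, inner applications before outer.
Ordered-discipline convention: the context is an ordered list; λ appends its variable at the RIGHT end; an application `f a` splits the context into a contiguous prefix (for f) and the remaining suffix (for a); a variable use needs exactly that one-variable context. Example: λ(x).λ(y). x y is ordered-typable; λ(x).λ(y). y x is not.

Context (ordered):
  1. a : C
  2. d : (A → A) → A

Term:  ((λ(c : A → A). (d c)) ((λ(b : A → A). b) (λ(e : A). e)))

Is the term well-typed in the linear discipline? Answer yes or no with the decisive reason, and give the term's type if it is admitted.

no — unused: a — weakening required
variable uses: a: 0×; d: 1×; c (λ-bound): 1×; b (λ-bound): 1×; e (λ-bound): 1×
uses in reading order: d, c, b, e
typing: well-typed at A
per-discipline verdicts: ordered ✗ · linear ✗ · affine ✓ · relevant ✗ · unrestricted ✓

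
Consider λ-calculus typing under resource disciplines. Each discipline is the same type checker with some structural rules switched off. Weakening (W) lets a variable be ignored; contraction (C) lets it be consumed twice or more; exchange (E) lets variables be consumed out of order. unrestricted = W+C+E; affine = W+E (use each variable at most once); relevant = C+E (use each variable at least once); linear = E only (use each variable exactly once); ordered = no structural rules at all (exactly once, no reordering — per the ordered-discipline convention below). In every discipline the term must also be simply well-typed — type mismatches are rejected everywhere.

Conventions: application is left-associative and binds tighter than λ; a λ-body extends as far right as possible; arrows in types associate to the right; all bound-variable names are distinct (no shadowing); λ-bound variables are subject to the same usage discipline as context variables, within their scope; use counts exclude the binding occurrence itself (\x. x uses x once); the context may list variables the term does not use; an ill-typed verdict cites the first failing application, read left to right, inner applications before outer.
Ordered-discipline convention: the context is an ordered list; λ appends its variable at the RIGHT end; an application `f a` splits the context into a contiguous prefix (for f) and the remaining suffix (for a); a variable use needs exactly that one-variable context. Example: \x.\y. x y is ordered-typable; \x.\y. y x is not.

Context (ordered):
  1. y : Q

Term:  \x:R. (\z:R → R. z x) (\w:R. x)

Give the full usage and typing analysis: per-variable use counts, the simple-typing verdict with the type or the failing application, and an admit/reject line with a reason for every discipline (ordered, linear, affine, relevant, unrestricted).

variable uses: y: 0×; x (bound): 2×; z (bound): 1×; w (bound): 0×
uses in reading order: z, x, x
typing: well-typed at R → R
ordered ✗ (x ×2 used more than once (contraction); y, w never used (weakening))
linear ✗ (x ×2 used more than once (contraction); y, w never used (weakening))
affine ✗ (x ×2 used more than once (contraction))
relevant ✗ (y, w never used (weakening))
unrestricted ✓ (type-checks (R → R) and nothing is barred)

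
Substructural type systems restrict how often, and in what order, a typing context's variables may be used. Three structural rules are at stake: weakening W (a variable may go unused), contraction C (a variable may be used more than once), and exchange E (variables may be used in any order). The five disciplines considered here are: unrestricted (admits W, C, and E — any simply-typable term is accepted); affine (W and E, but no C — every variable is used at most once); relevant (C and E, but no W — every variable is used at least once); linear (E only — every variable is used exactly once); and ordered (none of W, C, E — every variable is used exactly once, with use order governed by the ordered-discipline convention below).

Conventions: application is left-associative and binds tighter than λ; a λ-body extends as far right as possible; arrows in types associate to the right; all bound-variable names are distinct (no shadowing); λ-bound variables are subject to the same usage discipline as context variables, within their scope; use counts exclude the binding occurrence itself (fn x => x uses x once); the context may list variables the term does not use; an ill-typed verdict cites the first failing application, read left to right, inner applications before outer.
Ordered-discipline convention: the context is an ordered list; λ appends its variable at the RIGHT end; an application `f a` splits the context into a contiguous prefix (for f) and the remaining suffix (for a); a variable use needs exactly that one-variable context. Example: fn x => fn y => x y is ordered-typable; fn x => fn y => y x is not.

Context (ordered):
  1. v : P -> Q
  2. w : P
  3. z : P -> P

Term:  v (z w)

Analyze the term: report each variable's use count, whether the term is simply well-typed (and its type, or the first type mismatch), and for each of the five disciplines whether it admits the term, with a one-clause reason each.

use counts: v ×1, w ×1, z ×1
order of uses: v, z, w
typing: well-typed — term : Q
ordered: ✗, no ordered split (uses run v, z, w)
linear: ✓, each of v, w, z used exactly once
affine: ✓, no duplicate uses among v, w, z
relevant: ✓, at least one use each (v, w, z)
unrestricted: ✓, type-checks (Q) and nothing is barred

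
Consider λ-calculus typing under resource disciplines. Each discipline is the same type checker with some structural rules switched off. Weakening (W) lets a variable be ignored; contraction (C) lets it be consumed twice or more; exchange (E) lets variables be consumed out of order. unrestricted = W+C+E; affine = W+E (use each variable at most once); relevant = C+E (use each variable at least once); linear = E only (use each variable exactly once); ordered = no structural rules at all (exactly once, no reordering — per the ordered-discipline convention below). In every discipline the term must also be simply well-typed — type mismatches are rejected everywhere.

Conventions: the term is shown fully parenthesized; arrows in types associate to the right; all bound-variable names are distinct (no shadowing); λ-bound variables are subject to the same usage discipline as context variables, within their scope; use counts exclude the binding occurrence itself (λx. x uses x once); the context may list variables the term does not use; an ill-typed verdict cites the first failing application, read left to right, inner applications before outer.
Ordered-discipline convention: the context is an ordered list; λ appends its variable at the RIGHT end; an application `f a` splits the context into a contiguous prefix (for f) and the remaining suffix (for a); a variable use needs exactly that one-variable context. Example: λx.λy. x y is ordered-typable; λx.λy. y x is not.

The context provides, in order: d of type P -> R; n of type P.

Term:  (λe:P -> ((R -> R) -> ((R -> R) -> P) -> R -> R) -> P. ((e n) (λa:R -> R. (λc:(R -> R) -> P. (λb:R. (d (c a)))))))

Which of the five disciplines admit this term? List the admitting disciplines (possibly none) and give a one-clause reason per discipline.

admitted in: affine, unrestricted
usage: d: 1, n: 1, e (bound): 1, a (bound): 1, c (bound): 1, b (bound): 0
uses in reading order: e, n, d, c, a
typing: ✓ — (P -> ((R -> R) -> ((R -> R) -> P) -> R -> R) -> P) -> P
ordered: ✗ — b left unused
linear: ✗ — b left unused
affine: ✓ — at most one use each (d, n, e, a, c, b)
relevant: ✗ — b left unused
unrestricted: ✓ — well-typed at (P -> ((R -> R) -> ((R -> R) -> P) -> R -> R) -> P) -> P; no restrictions here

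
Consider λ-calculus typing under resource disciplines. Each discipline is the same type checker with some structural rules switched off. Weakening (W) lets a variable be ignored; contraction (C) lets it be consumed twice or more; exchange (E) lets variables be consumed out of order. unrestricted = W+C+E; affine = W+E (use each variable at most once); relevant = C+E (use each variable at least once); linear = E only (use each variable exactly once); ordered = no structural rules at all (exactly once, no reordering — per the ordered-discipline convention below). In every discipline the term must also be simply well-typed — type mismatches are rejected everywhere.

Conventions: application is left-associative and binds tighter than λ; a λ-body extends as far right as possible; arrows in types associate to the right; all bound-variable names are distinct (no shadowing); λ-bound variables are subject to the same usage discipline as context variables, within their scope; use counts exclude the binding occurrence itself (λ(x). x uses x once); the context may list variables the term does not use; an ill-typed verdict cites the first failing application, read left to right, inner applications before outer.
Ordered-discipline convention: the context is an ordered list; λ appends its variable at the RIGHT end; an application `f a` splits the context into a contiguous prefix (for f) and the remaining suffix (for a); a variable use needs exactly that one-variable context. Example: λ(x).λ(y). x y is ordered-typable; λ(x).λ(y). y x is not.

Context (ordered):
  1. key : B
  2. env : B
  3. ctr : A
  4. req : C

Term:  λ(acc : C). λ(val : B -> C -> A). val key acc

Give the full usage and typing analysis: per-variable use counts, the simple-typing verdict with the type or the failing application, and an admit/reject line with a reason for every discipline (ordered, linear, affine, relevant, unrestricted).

use counts: key=1, env=0, ctr=0, req=0, acc [bound]=1, val [bound]=1
order of uses: val, key, acc
typing: ✓ — C -> (B -> C -> A) -> A
ordered: ✗ — env, ctr, req left unused
linear: ✗ — env, ctr, req left unused
affine: ✓ — at most one use each (key, env, ctr, req, acc, val)
relevant: ✗ — env, ctr, req left unused
unrestricted: ✓ — typability at C -> (B -> C -> A) -> A is all that's needed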